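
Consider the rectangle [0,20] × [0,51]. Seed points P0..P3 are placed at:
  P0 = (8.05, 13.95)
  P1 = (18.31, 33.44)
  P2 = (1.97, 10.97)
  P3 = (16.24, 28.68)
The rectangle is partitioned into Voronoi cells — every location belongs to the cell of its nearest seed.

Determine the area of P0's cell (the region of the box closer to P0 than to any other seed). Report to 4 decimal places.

Area of P0's cell: 324.0758

1. box [0,20]×[0,51]: [(0, 0) (20, 0) (20, 51) (0, 51)]
2. ⊥bis P0·P1 via (13.18,23.695): [(0, 30.6333) (0, 0) (20, 0) (20, 20.1048)]  |A|=507.3806
3. ⊥bis P0·P2 via (5.01,12.46): [(0, 30.6333) (0, 22.6817) (11.117, 0) (20, 0) (20, 20.1048)]  |A|=381.3036
4. ⊥bis P0·P3 via (12.145,21.315): [(0, 28.0677) (0, 22.6817) (11.117, 0) (20, 0) (20, 16.9476)]  |A|=324.0758
5. canonical 5-gon: [(0, 28.0677) (0, 22.6817) (11.117, 0) (20, 0) (20, 16.9476)]
6. shoelace: 324.0758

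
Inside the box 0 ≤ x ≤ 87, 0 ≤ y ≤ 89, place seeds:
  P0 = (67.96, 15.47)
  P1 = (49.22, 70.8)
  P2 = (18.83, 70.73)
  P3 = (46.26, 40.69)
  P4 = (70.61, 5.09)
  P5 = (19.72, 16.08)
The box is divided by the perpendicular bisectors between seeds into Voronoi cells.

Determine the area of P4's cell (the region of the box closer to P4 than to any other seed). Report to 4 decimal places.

Area of P4's cell: 403.1847

1. box [0,87]×[0,89]: [(0, 0) (87, 0) (87, 89) (0, 89)]
2. ⊥bis P4·P0 via (69.285,10.28): [(29.0184, 0) (87, 0) (87, 14.8026)]  |A|=429.1394
3. ⊥bis P4·P1 via (59.915,37.945): [(29.0184, 0) (87, 0) (87, 14.8026)]  |A|=429.1394
4. ⊥bis P4·P2 via (44.72,37.91): [(29.0184, 0) (87, 0) (87, 14.8026)]  |A|=429.1394
5. ⊥bis P4·P3 via (58.435,22.89): [(29.0184, 0) (87, 0) (87, 14.8026)]  |A|=429.1394
6. ⊥bis P4·P5 via (45.165,10.585): [(43.6879, 3.7451) (42.8791, 0) (87, 0) (87, 14.8026)]  |A|=403.1847
7. canonical 4-gon: [(43.6879, 3.7451) (42.8791, 0) (87, 0) (87, 14.8026)]
8. shoelace: 403.1847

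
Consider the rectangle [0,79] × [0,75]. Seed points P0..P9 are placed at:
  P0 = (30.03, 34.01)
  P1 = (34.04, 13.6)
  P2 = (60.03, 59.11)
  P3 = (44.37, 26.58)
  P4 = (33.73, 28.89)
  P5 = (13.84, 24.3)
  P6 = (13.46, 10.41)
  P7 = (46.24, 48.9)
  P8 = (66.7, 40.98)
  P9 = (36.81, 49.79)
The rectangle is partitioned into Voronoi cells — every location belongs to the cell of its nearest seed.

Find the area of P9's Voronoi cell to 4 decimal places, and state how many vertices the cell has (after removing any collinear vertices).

Area of P9's cell: 1146.1240 (6 vertices)

1. box [0,79]×[0,75]: [(0, 0) (79, 0) (79, 75) (0, 75)]
2. ⊥bis P9·P0 via (33.42,41.9): [(0, 56.2592) (79, 22.3162) (79, 75) (0, 75)]  |A|=2821.2732
3. ⊥bis P9·P1 via (35.425,31.695): [(0, 56.2592) (61.8851, 29.6697) (79, 28.3597) (79, 75) (0, 75)]  |A|=2769.556
4. ⊥bis P9·P2 via (48.42,54.45): [(0, 56.2592) (57.6329, 31.4967) (40.1717, 75) (0, 75)]  |A|=1413.8447
5. ⊥bis P9·P3 via (40.59,38.185): [(0, 56.2592) (41.4298, 38.4585) (53.2883, 42.3211) (40.1717, 75) (0, 75)]  |A|=1341.2735
6. ⊥bis P9·P4 via (35.27,39.34): [(0, 56.2592) (41.4298, 38.4585) (53.2883, 42.3211) (40.1717, 75) (0, 75)]  |A|=1341.2735
7. ⊥bis P9·P5 via (25.325,37.045): [(0, 59.8663) (7.6507, 52.972) (41.4298, 38.4585) (53.2883, 42.3211) (40.1717, 75) (0, 75)]  |A|=1327.4749
8. ⊥bis P9·P6 via (25.135,30.1): [(0, 59.8663) (7.6507, 52.972) (41.4298, 38.4585) (53.2883, 42.3211) (40.1717, 75) (0, 75)]  |A|=1327.4749
9. ⊥bis P9·P7 via (41.525,49.345): [(0, 59.8663) (7.6507, 52.972) (40.5339, 38.8435) (43.2277, 67.3861) (40.1717, 75) (0, 75)]  |A|=1146.124
10. ⊥bis P9·P8 via (51.755,45.385): [(0, 59.8663) (7.6507, 52.972) (40.5339, 38.8435) (43.2277, 67.3861) (40.1717, 75) (0, 75)]  |A|=1146.124
11. canonical 6-gon: [(0, 59.8663) (7.6507, 52.972) (40.5339, 38.8435) (43.2277, 67.3861) (40.1717, 75) (0, 75)]
12. shoelace: 1146.124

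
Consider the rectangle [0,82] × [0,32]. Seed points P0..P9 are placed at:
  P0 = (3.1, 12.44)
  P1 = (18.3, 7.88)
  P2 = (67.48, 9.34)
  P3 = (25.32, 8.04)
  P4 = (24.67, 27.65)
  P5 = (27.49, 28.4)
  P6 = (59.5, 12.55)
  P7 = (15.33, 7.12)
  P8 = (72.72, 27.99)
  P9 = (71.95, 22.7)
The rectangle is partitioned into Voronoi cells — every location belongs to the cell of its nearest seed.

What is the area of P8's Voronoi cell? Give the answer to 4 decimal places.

1. box [0,82]×[0,32]: [(0, 0) (82, 0) (82, 32) (0, 32)]
2. ⊥bis P8·P0 via (37.91,20.215): [(42.4251, 0) (82, 0) (82, 32) (35.2778, 32)]  |A|=1380.7538
3. ⊥bis P8·P1 via (45.51,17.935): [(52.1376, 0) (82, 0) (82, 32) (40.3125, 32)]  |A|=1144.7985
4. ⊥bis P8·P2 via (70.1,18.665): [(42.3601, 26.4589) (82, 15.3215) (82, 32) (40.3125, 32)]  |A|=446.063
5. ⊥bis P8·P3 via (49.02,18.015): [(45.8826, 25.4692) (82, 15.3215) (82, 32) (43.1339, 32)]  |A|=428.1042
6. ⊥bis P8·P4 via (48.695,27.82): [(48.7173, 24.6728) (82, 15.3215) (82, 32) (48.6654, 32)]  |A|=399.6773
7. ⊥bis P8·P5 via (50.105,28.195): [(50.0696, 24.2928) (82, 15.3215) (82, 32) (50.1395, 32)]  |A|=389.0522
8. ⊥bis P8·P6 via (66.11,20.27): [(66.9513, 19.5497) (82, 15.3215) (82, 32) (52.4102, 32)]  |A|=309.6961
9. ⊥bis P8·P7 via (44.025,17.555): [(66.9513, 19.5497) (82, 15.3215) (82, 32) (52.4102, 32)]  |A|=309.6961
10. ⊥bis P8·P9 via (72.335,25.345): [(57.6937, 27.4761) (82, 23.9382) (82, 32) (52.4102, 32)]  |A|=164.9062
11. canonical 4-gon: [(57.6937, 27.4761) (82, 23.9382) (82, 32) (52.4102, 32)]
12. shoelace: 164.9062

Area of P8's cell: 164.9062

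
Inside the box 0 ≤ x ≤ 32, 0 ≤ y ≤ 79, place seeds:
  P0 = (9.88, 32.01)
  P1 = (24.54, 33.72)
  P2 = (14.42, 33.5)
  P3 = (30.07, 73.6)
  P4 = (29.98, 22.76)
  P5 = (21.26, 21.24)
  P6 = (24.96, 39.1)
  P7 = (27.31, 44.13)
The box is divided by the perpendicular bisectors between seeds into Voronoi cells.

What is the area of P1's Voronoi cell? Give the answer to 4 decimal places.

Area of P1's cell: 100.0395

1. box [0,32]×[0,79]: [(0, 0) (32, 0) (32, 79) (0, 79)]
2. ⊥bis P1·P0 via (17.21,32.865): [(21.0435, 0) (32, 0) (32, 79) (11.8286, 79)]  |A|=1229.5507
3. ⊥bis P1·P2 via (19.48,33.61): [(20.0199, 8.7756) (21.0435, 0) (32, 0) (32, 79) (18.4933, 79)]  |A|=995.541
4. ⊥bis P1·P3 via (27.305,53.66): [(19.0192, 54.809) (20.0199, 8.7756) (21.0435, 0) (32, 0) (32, 53.009)]  |A|=663.4772
5. ⊥bis P1·P4 via (27.26,28.24): [(19.0192, 54.809) (19.6785, 24.4769) (32, 30.5927) (32, 53.009)]  |A|=334.3747
6. ⊥bis P1·P5 via (22.9,27.48): [(19.0192, 54.809) (19.5944, 28.3488) (24.7495, 26.9939) (32, 30.5927) (32, 53.009)]  |A|=324.4518
7. ⊥bis P1·P6 via (24.75,36.41): [(19.4101, 36.8269) (19.5944, 28.3488) (24.7495, 26.9939) (32, 30.5927) (32, 35.844)]  |A|=100.0395
8. ⊥bis P1·P7 via (25.925,38.925): [(19.4101, 36.8269) (19.5944, 28.3488) (24.7495, 26.9939) (32, 30.5927) (32, 35.844)]  |A|=100.0395
9. canonical 5-gon: [(19.4101, 36.8269) (19.5944, 28.3488) (24.7495, 26.9939) (32, 30.5927) (32, 35.844)]
10. shoelace: 100.0395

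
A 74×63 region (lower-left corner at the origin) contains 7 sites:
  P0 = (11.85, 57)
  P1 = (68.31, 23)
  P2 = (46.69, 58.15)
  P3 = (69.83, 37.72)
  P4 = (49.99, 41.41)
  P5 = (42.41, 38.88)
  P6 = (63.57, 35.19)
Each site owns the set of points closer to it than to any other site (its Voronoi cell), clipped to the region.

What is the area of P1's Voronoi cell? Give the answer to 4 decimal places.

1. box [0,74]×[0,63]: [(0, 0) (74, 0) (74, 63) (0, 63)]
2. ⊥bis P1·P0 via (40.08,40): [(15.9922, 0) (74, 0) (74, 63) (53.9305, 63)]  |A|=2459.4361
3. ⊥bis P1·P2 via (57.5,40.575): [(30.3817, 23.8951) (15.9922, 0) (74, 0) (74, 50.7238)]  |A|=1799.2951
4. ⊥bis P1·P3 via (69.07,30.36): [(44.9429, 32.8514) (30.3817, 23.8951) (15.9922, 0) (74, 0) (74, 29.8509)]  |A|=1496.0424
5. ⊥bis P1·P4 via (59.15,32.205): [(58.4028, 31.4615) (26.7868, 0) (74, 0) (74, 29.8509)]  |A|=975.4939
6. ⊥bis P1·P5 via (55.36,30.94): [(58.4028, 31.4615) (51.4182, 24.511) (36.3898, 0) (74, 0) (74, 29.8509)]  |A|=857.8037
7. ⊥bis P1·P6 via (65.94,29.095): [(69.1674, 30.3499) (50.5627, 23.1156) (36.3898, 0) (74, 0) (74, 29.8509)]  |A|=806.6267
8. canonical 5-gon: [(69.1674, 30.3499) (50.5627, 23.1156) (36.3898, 0) (74, 0) (74, 29.8509)]
9. shoelace: 806.6267

Area of P1's cell: 806.6267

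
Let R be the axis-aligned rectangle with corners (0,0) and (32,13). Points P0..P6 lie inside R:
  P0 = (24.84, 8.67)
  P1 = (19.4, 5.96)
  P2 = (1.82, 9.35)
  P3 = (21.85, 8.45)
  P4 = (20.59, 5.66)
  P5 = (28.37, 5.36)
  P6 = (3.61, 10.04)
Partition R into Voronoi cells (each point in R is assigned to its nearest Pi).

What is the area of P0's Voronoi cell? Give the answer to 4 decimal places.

Area of P0's cell: 40.9464

1. box [0,32]×[0,13]: [(0, 0) (32, 0) (32, 13) (0, 13)]
2. ⊥bis P0·P1 via (22.12,7.315): [(25.7641, 0) (32, 0) (32, 13) (19.288, 13)]  |A|=123.162
3. ⊥bis P0·P2 via (13.33,9.01): [(25.7641, 0) (32, 0) (32, 13) (19.288, 13)]  |A|=123.162
4. ⊥bis P0·P3 via (23.345,8.56): [(23.6648, 4.2141) (25.7641, 0) (32, 0) (32, 13) (23.0183, 13)]  |A|=106.7746
5. ⊥bis P0·P4 via (22.715,7.165): [(23.5326, 6.0106) (27.7895, 0) (32, 0) (32, 13) (23.0183, 13)]  |A|=99.0803
6. ⊥bis P0·P5 via (26.605,7.015): [(23.5326, 6.0106) (24.4494, 4.7161) (32, 12.7686) (32, 13) (23.0183, 13)]  |A|=40.9464
7. ⊥bis P0·P6 via (14.225,9.355): [(23.5326, 6.0106) (24.4494, 4.7161) (32, 12.7686) (32, 13) (23.0183, 13)]  |A|=40.9464
8. canonical 5-gon: [(23.5326, 6.0106) (24.4494, 4.7161) (32, 12.7686) (32, 13) (23.0183, 13)]
9. shoelace: 40.9464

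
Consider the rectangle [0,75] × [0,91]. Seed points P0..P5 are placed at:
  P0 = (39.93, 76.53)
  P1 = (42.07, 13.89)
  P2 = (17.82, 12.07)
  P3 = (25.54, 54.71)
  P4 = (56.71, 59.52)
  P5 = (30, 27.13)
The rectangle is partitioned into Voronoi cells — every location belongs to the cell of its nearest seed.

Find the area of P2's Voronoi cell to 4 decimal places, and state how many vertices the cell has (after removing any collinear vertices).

1. box [0,75]×[0,91]: [(0, 0) (75, 0) (75, 91) (0, 91)]
2. ⊥bis P2·P0 via (28.875,44.3): [(0, 54.2042) (0, 0) (75, 0) (75, 28.479)]  |A|=3100.6197
3. ⊥bis P2·P1 via (29.945,12.98): [(27.5605, 44.7509) (0, 54.2042) (0, 0) (30.9192, 0)]  |A|=1438.7788
4. ⊥bis P2·P3 via (21.68,33.39): [(28.5059, 32.1542) (0, 37.3152) (0, 0) (30.9192, 0)]  |A|=1028.9422
5. ⊥bis P2·P4 via (37.265,35.795): [(28.5059, 32.1542) (0, 37.3152) (0, 0) (30.9192, 0)]  |A|=1028.9422
6. ⊥bis P2·P5 via (23.91,19.6): [(29.806, 14.8315) (2.5846, 36.8472) (0, 37.3152) (0, 0) (30.9192, 0)]  |A|=807.4795
7. canonical 5-gon: [(29.806, 14.8315) (2.5846, 36.8472) (0, 37.3152) (0, 0) (30.9192, 0)]
8. shoelace: 807.4795

Area of P2's cell: 807.4795 (5 vertices)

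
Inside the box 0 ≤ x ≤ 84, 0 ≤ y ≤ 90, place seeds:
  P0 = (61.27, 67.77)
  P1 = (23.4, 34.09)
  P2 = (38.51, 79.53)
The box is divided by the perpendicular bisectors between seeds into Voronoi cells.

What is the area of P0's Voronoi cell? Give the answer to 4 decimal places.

Area of P0's cell: 2366.7171

1. box [0,84]×[0,90]: [(0, 0) (84, 0) (84, 90) (0, 90)]
2. ⊥bis P0·P1 via (42.335,50.93): [(84, 4.0816) (84, 90) (7.5878, 90)]  |A|=3282.6076
3. ⊥bis P0·P2 via (49.89,73.65): [(39.6883, 53.9059) (84, 4.0816) (84, 90) (58.338, 90)]  |A|=2366.7171
4. canonical 4-gon: [(39.6883, 53.9059) (84, 4.0816) (84, 90) (58.338, 90)]
5. shoelace: 2366.7171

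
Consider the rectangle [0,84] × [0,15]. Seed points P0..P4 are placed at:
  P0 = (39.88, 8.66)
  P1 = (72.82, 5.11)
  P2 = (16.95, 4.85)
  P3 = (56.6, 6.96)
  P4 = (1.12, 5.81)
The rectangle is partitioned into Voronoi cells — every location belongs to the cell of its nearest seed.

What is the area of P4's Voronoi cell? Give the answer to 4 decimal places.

Area of P4's cell: 137.4990

1. box [0,84]×[0,15]: [(0, 0) (84, 0) (84, 15) (0, 15)]
2. ⊥bis P4·P0 via (20.5,7.235): [(0, 0) (21.032, 0) (19.929, 15) (0, 15)]  |A|=307.2077
3. ⊥bis P4·P1 via (36.97,5.46): [(0, 0) (21.032, 0) (19.929, 15) (0, 15)]  |A|=307.2077
4. ⊥bis P4·P2 via (9.035,5.33): [(0, 0) (8.7118, 0) (9.6214, 15) (0, 15)]  |A|=137.499
5. ⊥bis P4·P3 via (28.86,6.385): [(0, 0) (8.7118, 0) (9.6214, 15) (0, 15)]  |A|=137.499
6. canonical 4-gon: [(0, 0) (8.7118, 0) (9.6214, 15) (0, 15)]
7. shoelace: 137.499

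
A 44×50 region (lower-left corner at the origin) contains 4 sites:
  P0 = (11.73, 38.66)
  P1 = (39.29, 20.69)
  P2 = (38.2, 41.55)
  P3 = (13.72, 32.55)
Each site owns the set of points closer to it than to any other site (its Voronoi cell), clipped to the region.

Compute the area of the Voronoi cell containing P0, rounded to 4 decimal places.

Area of P0's cell: 356.0119

1. box [0,44]×[0,50]: [(0, 0) (44, 0) (44, 50) (0, 50)]
2. ⊥bis P0·P1 via (25.51,29.675): [(0, 0) (6.161, 0) (38.7625, 50) (0, 50)]  |A|=1123.0875
3. ⊥bis P0·P2 via (24.965,40.105): [(0, 0) (6.161, 0) (26.0186, 30.455) (23.8847, 50) (0, 50)]  |A|=977.6934
4. ⊥bis P0·P3 via (12.725,35.605): [(0, 31.4605) (25.0191, 39.6091) (23.8847, 50) (0, 50)]  |A|=356.0119
5. canonical 4-gon: [(0, 31.4605) (25.0191, 39.6091) (23.8847, 50) (0, 50)]
6. shoelace: 356.0119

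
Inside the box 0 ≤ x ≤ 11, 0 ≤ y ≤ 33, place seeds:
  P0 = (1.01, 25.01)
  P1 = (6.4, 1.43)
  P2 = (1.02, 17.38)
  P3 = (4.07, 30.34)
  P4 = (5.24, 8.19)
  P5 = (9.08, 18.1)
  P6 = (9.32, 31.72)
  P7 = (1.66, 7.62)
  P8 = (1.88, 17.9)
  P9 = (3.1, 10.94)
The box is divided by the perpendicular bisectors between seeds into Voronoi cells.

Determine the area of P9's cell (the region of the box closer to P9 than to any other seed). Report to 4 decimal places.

1. box [0,11]×[0,33]: [(0, 0) (11, 0) (11, 33) (0, 33)]
2. ⊥bis P9·P0 via (2.055,17.975): [(0, 17.6697) (0, 0) (11, 0) (11, 19.3037)]  |A|=203.354
3. ⊥bis P9·P1 via (4.75,6.185): [(0, 17.6697) (0, 4.5367) (11, 8.3538) (11, 19.3037)]  |A|=132.4563
4. ⊥bis P9·P2 via (2.06,14.16): [(0, 13.4947) (0, 4.5367) (11, 8.3538) (11, 17.0475)]  |A|=97.0838
5. ⊥bis P9·P3 via (3.585,20.64): [(0, 13.4947) (0, 4.5367) (11, 8.3538) (11, 17.0475)]  |A|=97.0838
6. ⊥bis P9·P4 via (4.17,9.565): [(0, 13.4947) (0, 6.32) (11, 14.88) (11, 17.0475)]  |A|=51.3818
7. ⊥bis P9·P5 via (6.09,14.52): [(5.277, 15.199) (0, 13.4947) (0, 6.32) (8.2351, 12.7284)]  |A|=38.5818
8. ⊥bis P9·P6 via (6.21,21.33): [(5.277, 15.199) (0, 13.4947) (0, 6.32) (8.2351, 12.7284)]  |A|=38.5818
9. ⊥bis P9·P7 via (2.38,9.28): [(5.277, 15.199) (0, 13.4947) (0, 10.3123) (3.2942, 8.8835) (8.2351, 12.7284)]  |A|=32.006
10. ⊥bis P9·P8 via (2.49,14.42): [(5.5645, 14.9589) (3.3101, 14.5637) (0, 13.4947) (0, 10.3123) (3.2942, 8.8835) (8.2351, 12.7284)]  |A|=31.6786
11. canonical 6-gon: [(5.5645, 14.9589) (3.3101, 14.5637) (0, 13.4947) (0, 10.3123) (3.2942, 8.8835) (8.2351, 12.7284)]
12. shoelace: 31.6786

Area of P9's cell: 31.6786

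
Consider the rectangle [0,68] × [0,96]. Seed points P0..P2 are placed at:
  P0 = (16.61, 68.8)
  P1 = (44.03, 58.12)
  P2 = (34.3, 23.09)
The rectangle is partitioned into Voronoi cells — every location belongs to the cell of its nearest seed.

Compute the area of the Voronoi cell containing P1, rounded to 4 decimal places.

1. box [0,68]×[0,96]: [(0, 0) (68, 0) (68, 96) (0, 96)]
2. ⊥bis P1·P0 via (30.32,63.46): [(5.6025, 0) (68, 0) (68, 96) (42.9942, 96)]  |A|=4195.3554
3. ⊥bis P1·P2 via (39.165,40.605): [(23.1506, 45.0532) (68, 32.5957) (68, 96) (42.9942, 96)]  |A|=2058.8037
4. canonical 4-gon: [(23.1506, 45.0532) (68, 32.5957) (68, 96) (42.9942, 96)]
5. shoelace: 2058.8037

Area of P1's cell: 2058.8037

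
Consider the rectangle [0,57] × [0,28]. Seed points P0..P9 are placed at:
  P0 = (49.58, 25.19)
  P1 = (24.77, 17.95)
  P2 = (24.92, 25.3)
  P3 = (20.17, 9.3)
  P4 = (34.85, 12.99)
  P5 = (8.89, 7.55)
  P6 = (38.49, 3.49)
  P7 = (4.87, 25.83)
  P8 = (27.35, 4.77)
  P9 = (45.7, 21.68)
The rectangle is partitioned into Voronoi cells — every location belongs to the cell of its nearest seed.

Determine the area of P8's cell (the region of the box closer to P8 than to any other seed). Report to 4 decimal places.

1. box [0,57]×[0,28]: [(0, 0) (57, 0) (57, 28) (0, 28)]
2. ⊥bis P8·P0 via (38.465,14.98): [(0, 0) (52.2253, 0) (26.5051, 28) (0, 28)]  |A|=1102.2258
3. ⊥bis P8·P1 via (26.06,11.36): [(0, 6.2587) (0, 0) (52.2253, 0) (39.3928, 13.9699)]  |A|=488.0661
4. ⊥bis P8·P2 via (26.135,15.035): [(0, 6.2587) (0, 0) (52.2253, 0) (39.3928, 13.9699)]  |A|=488.0661
5. ⊥bis P8·P3 via (23.76,7.035): [(26.5491, 11.4557) (19.3215, 0) (52.2253, 0) (39.3928, 13.9699)]  |A|=294.3132
6. ⊥bis P8·P4 via (31.1,8.88): [(27.9718, 11.7342) (26.5491, 11.4557) (19.3215, 0) (40.8325, 0)]  |A|=133.3497
7. ⊥bis P8·P5 via (18.12,6.16): [(27.9718, 11.7342) (26.5491, 11.4557) (19.3215, 0) (40.8325, 0)]  |A|=133.3497
8. ⊥bis P8·P6 via (32.92,4.13): [(33.2413, 6.9263) (27.9718, 11.7342) (26.5491, 11.4557) (19.3215, 0) (32.4455, 0)]  |A|=104.3044
9. ⊥bis P8·P7 via (16.11,15.3): [(33.2413, 6.9263) (27.9718, 11.7342) (26.5491, 11.4557) (19.3215, 0) (32.4455, 0)]  |A|=104.3044
10. ⊥bis P8·P9 via (36.525,13.225): [(33.2413, 6.9263) (27.9718, 11.7342) (26.5491, 11.4557) (19.3215, 0) (32.4455, 0)]  |A|=104.3044
11. canonical 5-gon: [(33.2413, 6.9263) (27.9718, 11.7342) (26.5491, 11.4557) (19.3215, 0) (32.4455, 0)]
12. shoelace: 104.3044

Area of P8's cell: 104.3044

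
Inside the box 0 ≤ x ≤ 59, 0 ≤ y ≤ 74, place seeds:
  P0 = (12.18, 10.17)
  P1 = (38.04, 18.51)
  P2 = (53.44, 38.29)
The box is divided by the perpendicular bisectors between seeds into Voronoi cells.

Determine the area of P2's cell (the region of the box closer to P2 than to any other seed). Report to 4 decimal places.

1. box [0,59]×[0,74]: [(0, 0) (59, 0) (59, 74) (0, 74)]
2. ⊥bis P2·P0 via (32.81,24.23): [(0, 72.3716) (49.3235, 0) (59, 0) (59, 74) (0, 74)]  |A|=2581.1902
3. ⊥bis P2·P1 via (45.74,28.4): [(0, 72.3716) (12.1385, 54.5609) (59, 18.0762) (59, 74) (0, 74)]  |A|=1893.6717
4. canonical 5-gon: [(0, 72.3716) (12.1385, 54.5609) (59, 18.0762) (59, 74) (0, 74)]
5. shoelace: 1893.6717

Area of P2's cell: 1893.6717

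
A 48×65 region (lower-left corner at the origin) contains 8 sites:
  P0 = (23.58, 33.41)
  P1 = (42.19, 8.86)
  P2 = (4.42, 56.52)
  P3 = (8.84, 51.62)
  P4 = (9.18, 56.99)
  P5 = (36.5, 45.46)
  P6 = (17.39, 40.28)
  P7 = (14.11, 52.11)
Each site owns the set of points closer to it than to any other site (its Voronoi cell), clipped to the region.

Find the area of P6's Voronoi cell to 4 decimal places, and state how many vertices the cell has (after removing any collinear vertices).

Area of P6's cell: 365.0881 (5 vertices)

1. box [0,48]×[0,65]: [(0, 0) (48, 0) (48, 65) (0, 65)]
2. ⊥bis P6·P0 via (20.485,36.845): [(0, 18.3876) (48, 61.6365) (48, 65) (0, 65)]  |A|=1199.4201
3. ⊥bis P6·P1 via (29.79,24.57): [(0, 18.3876) (48, 61.6365) (48, 65) (0, 65)]  |A|=1199.4201
4. ⊥bis P6·P2 via (10.905,48.4): [(0, 39.6908) (0, 18.3876) (48, 61.6365) (48, 65) (31.6902, 65)]  |A|=798.3929
5. ⊥bis P6·P3 via (13.115,45.95): [(0, 36.0617) (0, 18.3876) (48, 61.6365) (48, 65) (38.3813, 65)]  |A|=644.0752
6. ⊥bis P6·P4 via (13.285,48.635): [(23.0199, 53.418) (0, 36.0617) (0, 18.3876) (48, 61.6365) (48, 65) (46.5931, 65)]  |A|=596.5209
7. ⊥bis P6·P5 via (26.945,42.87): [(23.9606, 53.8801) (23.0199, 53.418) (0, 36.0617) (0, 18.3876) (26.9895, 42.7057)]  |A|=402.21
8. ⊥bis P6·P7 via (15.75,46.195): [(25.3242, 48.8495) (12.0964, 45.182) (0, 36.0617) (0, 18.3876) (26.9895, 42.7057)]  |A|=365.0881
9. canonical 5-gon: [(25.3242, 48.8495) (12.0964, 45.182) (0, 36.0617) (0, 18.3876) (26.9895, 42.7057)]
10. shoelace: 365.0881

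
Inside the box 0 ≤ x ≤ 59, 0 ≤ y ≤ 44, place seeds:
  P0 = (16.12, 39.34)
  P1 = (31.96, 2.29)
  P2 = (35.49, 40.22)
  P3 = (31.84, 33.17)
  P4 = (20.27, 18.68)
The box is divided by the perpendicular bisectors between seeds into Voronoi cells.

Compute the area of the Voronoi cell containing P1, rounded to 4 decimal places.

1. box [0,59]×[0,44]: [(0, 0) (59, 0) (59, 44) (0, 44)]
2. ⊥bis P1·P0 via (24.04,20.815): [(0, 10.5372) (0, 0) (59, 0) (59, 35.7615)]  |A|=1365.8096
3. ⊥bis P1·P2 via (33.725,21.255): [(26.6166, 21.9166) (0, 10.5372) (0, 0) (59, 0) (59, 18.9028)]  |A|=1092.8381
4. ⊥bis P1·P3 via (31.9,17.73): [(16.6859, 17.6709) (0, 10.5372) (0, 0) (59, 0) (59, 17.8353)]  |A|=986.5447
5. ⊥bis P1·P4 via (26.115,10.485): [(36.2968, 17.7471) (11.4145, 0) (59, 0) (59, 17.8353)]  |A|=624.7113
6. canonical 4-gon: [(36.2968, 17.7471) (11.4145, 0) (59, 0) (59, 17.8353)]
7. shoelace: 624.7113

Area of P1's cell: 624.7113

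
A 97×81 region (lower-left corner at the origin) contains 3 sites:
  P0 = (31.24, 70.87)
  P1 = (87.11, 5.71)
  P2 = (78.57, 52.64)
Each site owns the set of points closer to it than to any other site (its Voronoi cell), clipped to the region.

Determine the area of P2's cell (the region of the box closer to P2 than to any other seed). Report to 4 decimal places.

Area of P2's cell: 2456.7831

1. box [0,97]×[0,81]: [(0, 0) (97, 0) (97, 81) (0, 81)]
2. ⊥bis P2·P0 via (54.905,61.755): [(31.119, 0) (97, 0) (97, 81) (62.3176, 81)]  |A|=4072.8214
3. ⊥bis P2·P1 via (82.84,29.175): [(39.3048, 21.2528) (97, 31.7517) (97, 81) (62.3176, 81)]  |A|=2456.7831
4. canonical 4-gon: [(39.3048, 21.2528) (97, 31.7517) (97, 81) (62.3176, 81)]
5. shoelace: 2456.7831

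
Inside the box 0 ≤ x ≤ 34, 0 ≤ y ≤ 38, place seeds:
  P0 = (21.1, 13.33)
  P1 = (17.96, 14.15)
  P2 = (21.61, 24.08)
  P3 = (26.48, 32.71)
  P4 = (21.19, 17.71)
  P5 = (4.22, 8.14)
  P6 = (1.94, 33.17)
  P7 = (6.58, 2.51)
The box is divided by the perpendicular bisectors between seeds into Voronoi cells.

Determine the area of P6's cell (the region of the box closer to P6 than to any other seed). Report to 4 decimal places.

1. box [0,34]×[0,38]: [(0, 0) (34, 0) (34, 38) (0, 38)]
2. ⊥bis P6·P0 via (11.52,23.25): [(0, 12.1248) (26.7935, 38) (0, 38)]  |A|=346.6429
3. ⊥bis P6·P1 via (9.95,23.66): [(0, 15.2794) (25.5524, 36.8015) (26.7935, 38) (0, 38)]  |A|=306.3395
4. ⊥bis P6·P2 via (11.775,28.625): [(0, 15.2794) (9.1814, 23.0126) (16.1074, 38) (0, 38)]  |A|=225.0073
5. ⊥bis P6·P3 via (14.21,32.94): [(0, 15.2794) (9.1814, 23.0126) (14.2286, 33.9345) (14.3048, 38) (0, 38)]  |A|=221.3431
6. ⊥bis P6·P4 via (11.565,25.44): [(0, 15.2794) (9.1814, 23.0126) (14.2286, 33.9345) (14.3048, 38) (0, 38)]  |A|=221.3431
7. ⊥bis P6·P5 via (3.08,20.655): [(0, 20.3744) (6.7827, 20.9923) (9.1814, 23.0126) (14.2286, 33.9345) (14.3048, 38) (0, 38)]  |A|=204.064
8. ⊥bis P6·P7 via (4.26,17.84): [(0, 20.3744) (6.7827, 20.9923) (9.1814, 23.0126) (14.2286, 33.9345) (14.3048, 38) (0, 38)]  |A|=204.064
9. canonical 6-gon: [(0, 20.3744) (6.7827, 20.9923) (9.1814, 23.0126) (14.2286, 33.9345) (14.3048, 38) (0, 38)]
10. shoelace: 204.064

Area of P6's cell: 204.0640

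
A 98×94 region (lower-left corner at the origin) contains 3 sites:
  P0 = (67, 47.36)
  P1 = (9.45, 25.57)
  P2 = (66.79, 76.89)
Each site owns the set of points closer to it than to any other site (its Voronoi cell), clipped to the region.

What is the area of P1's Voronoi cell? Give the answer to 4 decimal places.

Area of P1's cell: 2951.3857

1. box [0,98]×[0,94]: [(0, 0) (98, 0) (98, 94) (0, 94)]
2. ⊥bis P1·P0 via (38.225,36.465): [(0, 0) (52.0316, 0) (16.4407, 94) (0, 94)]  |A|=3218.1992
3. ⊥bis P1·P2 via (38.12,51.23): [(0, 93.8216) (0, 0) (52.0316, 0) (28.6125, 61.8528)]  |A|=2951.3857
4. canonical 4-gon: [(0, 93.8216) (0, 0) (52.0316, 0) (28.6125, 61.8528)]
5. shoelace: 2951.3857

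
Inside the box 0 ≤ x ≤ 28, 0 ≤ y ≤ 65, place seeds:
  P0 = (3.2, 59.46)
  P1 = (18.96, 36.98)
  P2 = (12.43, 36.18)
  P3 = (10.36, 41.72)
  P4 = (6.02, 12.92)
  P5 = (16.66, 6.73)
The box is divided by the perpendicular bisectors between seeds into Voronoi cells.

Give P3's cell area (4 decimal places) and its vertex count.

1. box [0,28]×[0,65]: [(0, 0) (28, 0) (28, 65) (0, 65)]
2. ⊥bis P3·P0 via (6.78,50.59): [(0, 47.8535) (0, 0) (28, 0) (28, 59.1546)]  |A|=1498.1133
3. ⊥bis P3·P1 via (14.66,39.35): [(24.8819, 57.8961) (0, 47.8535) (0, 12.7517)]  |A|=436.7004
4. ⊥bis P3·P2 via (11.395,38.95): [(15.2291, 40.3826) (24.8819, 57.8961) (0, 47.8535) (0, 34.6923)]  |A|=269.6321
5. ⊥bis P3·P4 via (8.19,27.32): [(15.2291, 40.3826) (24.8819, 57.8961) (0, 47.8535) (0, 34.6923)]  |A|=269.6321
6. ⊥bis P3·P5 via (13.51,24.225): [(15.2291, 40.3826) (24.8819, 57.8961) (0, 47.8535) (0, 34.6923)]  |A|=269.6321
7. canonical 4-gon: [(15.2291, 40.3826) (24.8819, 57.8961) (0, 47.8535) (0, 34.6923)]
8. shoelace: 269.6321

Area of P3's cell: 269.6321 (4 vertices)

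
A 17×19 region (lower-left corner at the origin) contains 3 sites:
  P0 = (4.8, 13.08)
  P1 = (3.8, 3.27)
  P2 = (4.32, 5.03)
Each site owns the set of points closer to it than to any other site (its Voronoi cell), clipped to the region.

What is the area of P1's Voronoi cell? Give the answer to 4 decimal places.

1. box [0,17]×[0,19]: [(0, 0) (17, 0) (17, 19) (0, 19)]
2. ⊥bis P1·P0 via (4.3,8.175): [(0, 8.6133) (0, 0) (17, 0) (17, 6.8804)]  |A|=131.6967
3. ⊥bis P1·P2 via (4.06,4.15): [(0, 5.3495) (0, 0) (17, 0) (17, 0.3268)]  |A|=48.2491
4. canonical 4-gon: [(0, 5.3495) (0, 0) (17, 0) (17, 0.3268)]
5. shoelace: 48.2491

Area of P1's cell: 48.2491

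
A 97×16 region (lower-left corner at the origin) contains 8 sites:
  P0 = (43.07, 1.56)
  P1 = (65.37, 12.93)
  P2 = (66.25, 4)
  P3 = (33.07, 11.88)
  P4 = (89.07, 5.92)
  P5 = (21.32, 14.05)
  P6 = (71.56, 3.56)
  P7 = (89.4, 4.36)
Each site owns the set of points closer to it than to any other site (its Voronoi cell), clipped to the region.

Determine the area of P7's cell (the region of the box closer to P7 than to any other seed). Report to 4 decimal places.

Area of P7's cell: 82.8414

1. box [0,97]×[0,16]: [(0, 0) (97, 0) (97, 16) (0, 16)]
2. ⊥bis P7·P0 via (66.235,2.96): [(66.4139, 0) (97, 0) (97, 16) (65.4469, 16)]  |A|=497.1136
3. ⊥bis P7·P1 via (77.385,8.645): [(74.3019, 0) (97, 0) (97, 16) (80.0081, 16)]  |A|=317.5205
4. ⊥bis P7·P2 via (77.825,4.18): [(77.7401, 9.6406) (77.89, 0) (97, 0) (97, 16) (80.0081, 16)]  |A|=300.2245
5. ⊥bis P7·P3 via (61.235,8.12): [(77.7401, 9.6406) (77.89, 0) (97, 0) (97, 16) (80.0081, 16)]  |A|=300.2245
6. ⊥bis P7·P4 via (89.235,5.14): [(77.8475, 2.7311) (77.89, 0) (97, 0) (97, 6.7826)]  |A|=91.0475
7. ⊥bis P7·P5 via (55.36,9.205): [(77.8475, 2.7311) (77.89, 0) (97, 0) (97, 6.7826)]  |A|=91.0475
8. ⊥bis P7·P6 via (80.48,3.96): [(80.5099, 3.2943) (80.6576, 0) (97, 0) (97, 6.7826)]  |A|=82.8414
9. canonical 4-gon: [(80.5099, 3.2943) (80.6576, 0) (97, 0) (97, 6.7826)]
10. shoelace: 82.8414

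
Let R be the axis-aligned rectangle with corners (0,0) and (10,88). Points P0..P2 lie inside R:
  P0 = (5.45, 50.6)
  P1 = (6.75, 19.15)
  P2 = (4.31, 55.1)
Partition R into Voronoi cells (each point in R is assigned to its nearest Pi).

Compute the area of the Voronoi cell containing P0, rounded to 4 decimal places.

1. box [0,10]×[0,88]: [(0, 0) (10, 0) (10, 88) (0, 88)]
2. ⊥bis P0·P1 via (6.1,34.875): [(0, 34.6229) (10, 35.0362) (10, 88) (0, 88)]  |A|=531.7047
3. ⊥bis P0·P2 via (4.88,52.85): [(0, 51.6137) (0, 34.6229) (10, 35.0362) (10, 54.1471)]  |A|=180.5087
4. canonical 4-gon: [(0, 51.6137) (0, 34.6229) (10, 35.0362) (10, 54.1471)]
5. shoelace: 180.5087

Area of P0's cell: 180.5087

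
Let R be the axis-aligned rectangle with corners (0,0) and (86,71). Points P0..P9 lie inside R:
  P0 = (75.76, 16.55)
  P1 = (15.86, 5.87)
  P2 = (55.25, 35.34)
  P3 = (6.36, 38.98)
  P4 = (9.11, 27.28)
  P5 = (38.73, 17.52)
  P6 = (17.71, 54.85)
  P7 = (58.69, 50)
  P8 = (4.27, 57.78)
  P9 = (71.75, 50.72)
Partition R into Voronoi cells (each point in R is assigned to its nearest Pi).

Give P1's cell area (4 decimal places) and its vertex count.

1. box [0,86]×[0,71]: [(0, 0) (86, 0) (86, 71) (0, 71)]
2. ⊥bis P1·P0 via (45.81,11.21): [(0, 0) (47.8087, 0) (35.1496, 71) (0, 71)]  |A|=2945.0205
3. ⊥bis P1·P2 via (35.555,20.605): [(0, 68.1283) (0, 0) (47.8087, 0) (46.8194, 5.5489)]  |A|=1727.5045
4. ⊥bis P1·P3 via (11.11,22.425): [(30.1139, 27.8776) (0, 19.2373) (0, 0) (47.8087, 0) (46.8194, 5.5489)]  |A|=991.3551
5. ⊥bis P1·P4 via (12.485,16.575): [(33.5916, 23.2293) (0, 12.6388) (0, 0) (47.8087, 0) (46.8194, 5.5489)]  |A|=795.515
6. ⊥bis P1·P5 via (27.295,11.695): [(23.1037, 19.9228) (0, 12.6388) (0, 0) (33.2524, 0)]  |A|=477.243
7. ⊥bis P1·P6 via (16.785,30.36): [(23.1037, 19.9228) (0, 12.6388) (0, 0) (33.2524, 0)]  |A|=477.243
8. ⊥bis P1·P7 via (37.275,27.935): [(23.1037, 19.9228) (0, 12.6388) (0, 0) (33.2524, 0)]  |A|=477.243
9. ⊥bis P1·P8 via (10.065,31.825): [(23.1037, 19.9228) (0, 12.6388) (0, 0) (33.2524, 0)]  |A|=477.243
10. ⊥bis P1·P9 via (43.805,28.295): [(23.1037, 19.9228) (0, 12.6388) (0, 0) (33.2524, 0)]  |A|=477.243
11. canonical 4-gon: [(23.1037, 19.9228) (0, 12.6388) (0, 0) (33.2524, 0)]
12. shoelace: 477.243

Area of P1's cell: 477.2430 (4 vertices)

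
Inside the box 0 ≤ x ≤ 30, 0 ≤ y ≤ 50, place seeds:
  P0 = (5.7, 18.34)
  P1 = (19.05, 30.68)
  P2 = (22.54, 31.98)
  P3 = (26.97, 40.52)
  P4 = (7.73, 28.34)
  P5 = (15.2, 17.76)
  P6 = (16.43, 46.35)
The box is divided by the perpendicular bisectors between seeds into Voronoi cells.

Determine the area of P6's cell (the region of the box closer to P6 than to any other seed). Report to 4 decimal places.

Area of P6's cell: 235.6800

1. box [0,30]×[0,50]: [(0, 0) (30, 0) (30, 50) (0, 50)]
2. ⊥bis P6·P0 via (11.065,32.345): [(0, 36.5838) (30, 25.0914) (30, 50) (0, 50)]  |A|=574.8723
3. ⊥bis P6·P1 via (17.74,38.515): [(0, 36.5838) (1.8806, 35.8633) (30, 40.5649) (30, 50) (0, 50)]  |A|=357.3206
4. ⊥bis P6·P2 via (19.485,39.165): [(0, 36.5838) (1.8806, 35.8633) (18.0964, 38.5746) (30, 43.6359) (30, 50) (0, 50)]  |A|=339.0425
5. ⊥bis P6·P3 via (21.7,43.435): [(0, 36.5838) (1.8806, 35.8633) (18.0964, 38.5746) (19.293, 39.0833) (25.3313, 50) (0, 50)]  |A|=279.4889
6. ⊥bis P6·P4 via (12.08,37.345): [(0, 43.1804) (11.7361, 37.5111) (18.0964, 38.5746) (19.293, 39.0833) (25.3313, 50) (0, 50)]  |A|=235.68
7. ⊥bis P6·P5 via (15.815,32.055): [(0, 43.1804) (11.7361, 37.5111) (18.0964, 38.5746) (19.293, 39.0833) (25.3313, 50) (0, 50)]  |A|=235.68
8. canonical 6-gon: [(0, 43.1804) (11.7361, 37.5111) (18.0964, 38.5746) (19.293, 39.0833) (25.3313, 50) (0, 50)]
9. shoelace: 235.68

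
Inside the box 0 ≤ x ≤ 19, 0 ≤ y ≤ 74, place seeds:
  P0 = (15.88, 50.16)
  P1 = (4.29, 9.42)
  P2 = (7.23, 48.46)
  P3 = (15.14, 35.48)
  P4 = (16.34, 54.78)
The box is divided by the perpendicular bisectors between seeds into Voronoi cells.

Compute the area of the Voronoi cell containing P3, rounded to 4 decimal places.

Area of P3's cell: 337.0029

1. box [0,19]×[0,74]: [(0, 0) (19, 0) (19, 74) (0, 74)]
2. ⊥bis P3·P0 via (15.51,42.82): [(0, 43.6018) (0, 0) (19, 0) (19, 42.6441)]  |A|=819.3362
3. ⊥bis P3·P1 via (9.715,22.45): [(0, 43.6018) (0, 26.4948) (19, 18.5842) (19, 42.6441)]  |A|=391.0854
4. ⊥bis P3·P2 via (11.185,41.97): [(12.8037, 42.9564) (0, 35.1539) (0, 26.4948) (19, 18.5842) (19, 42.6441)]  |A|=337.0029
5. ⊥bis P3·P4 via (15.74,45.13): [(12.8037, 42.9564) (0, 35.1539) (0, 26.4948) (19, 18.5842) (19, 42.6441)]  |A|=337.0029
6. canonical 5-gon: [(12.8037, 42.9564) (0, 35.1539) (0, 26.4948) (19, 18.5842) (19, 42.6441)]
7. shoelace: 337.0029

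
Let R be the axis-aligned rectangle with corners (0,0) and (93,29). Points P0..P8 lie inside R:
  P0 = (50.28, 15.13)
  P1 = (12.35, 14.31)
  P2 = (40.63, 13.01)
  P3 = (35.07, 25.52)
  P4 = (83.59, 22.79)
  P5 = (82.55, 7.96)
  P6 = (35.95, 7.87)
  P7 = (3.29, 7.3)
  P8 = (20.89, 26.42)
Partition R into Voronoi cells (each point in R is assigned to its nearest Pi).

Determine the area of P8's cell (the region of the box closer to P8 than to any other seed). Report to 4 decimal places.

1. box [0,93]×[0,29]: [(0, 0) (93, 0) (93, 29) (0, 29)]
2. ⊥bis P8·P0 via (35.585,20.775): [(0, 0) (27.6044, 0) (38.7446, 29) (0, 29)]  |A|=962.0603
3. ⊥bis P8·P1 via (16.62,20.365): [(31.4186, 9.929) (38.7446, 29) (4.3753, 29)]  |A|=327.7283
4. ⊥bis P8·P2 via (30.76,19.715): [(26.4786, 13.4127) (37.0676, 29) (4.3753, 29)]  |A|=254.7929
5. ⊥bis P8·P3 via (27.98,25.97): [(26.4786, 13.4127) (27.2556, 14.5564) (28.1723, 29) (4.3753, 29)]  |A|=190.5528
6. ⊥bis P8·P4 via (52.24,24.605): [(26.4786, 13.4127) (27.2556, 14.5564) (28.1723, 29) (4.3753, 29)]  |A|=190.5528
7. ⊥bis P8·P5 via (51.72,17.19): [(26.4786, 13.4127) (27.2556, 14.5564) (28.1723, 29) (4.3753, 29)]  |A|=190.5528
8. ⊥bis P8·P6 via (28.42,17.145): [(25.0573, 14.415) (27.3655, 16.2889) (28.1723, 29) (4.3753, 29)]  |A|=187.4541
9. ⊥bis P8·P7 via (12.09,16.86): [(25.0573, 14.415) (27.3655, 16.2889) (28.1723, 29) (4.3753, 29)]  |A|=187.4541
10. canonical 4-gon: [(25.0573, 14.415) (27.3655, 16.2889) (28.1723, 29) (4.3753, 29)]
11. shoelace: 187.4541

Area of P8's cell: 187.4541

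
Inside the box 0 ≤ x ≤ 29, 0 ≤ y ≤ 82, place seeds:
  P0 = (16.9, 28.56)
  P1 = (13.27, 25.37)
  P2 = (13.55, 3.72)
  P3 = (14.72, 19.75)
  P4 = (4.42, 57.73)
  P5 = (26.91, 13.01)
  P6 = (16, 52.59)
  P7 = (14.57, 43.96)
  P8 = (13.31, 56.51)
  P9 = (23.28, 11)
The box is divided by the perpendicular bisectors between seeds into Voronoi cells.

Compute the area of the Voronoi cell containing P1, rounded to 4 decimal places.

1. box [0,29]×[0,82]: [(0, 0) (29, 0) (29, 82) (0, 82)]
2. ⊥bis P1·P0 via (15.085,26.965): [(0, 44.1307) (0, 0) (29, 0) (29, 11.1307)]  |A|=801.29
3. ⊥bis P1·P2 via (13.41,14.545): [(25.8581, 14.706) (0, 44.1307) (0, 14.3716)]  |A|=384.7567
4. ⊥bis P1·P3 via (13.995,22.56): [(18.0391, 23.6034) (0, 44.1307) (0, 18.9492)]  |A|=227.1261
5. ⊥bis P1·P4 via (8.845,41.55): [(18.0391, 23.6034) (3.5423, 40.0998) (0, 39.131) (0, 18.9492)]  |A|=218.2709
6. ⊥bis P1·P5 via (20.09,19.19): [(18.0391, 23.6034) (3.5423, 40.0998) (0, 39.131) (0, 18.9492)]  |A|=218.2709
7. ⊥bis P1·P6 via (14.635,38.98): [(18.0391, 23.6034) (3.5493, 40.0918) (3.5229, 40.0945) (0, 39.131) (0, 18.9492)]  |A|=218.2708
8. ⊥bis P1·P7 via (13.92,34.665): [(18.0391, 23.6034) (7.9516, 35.0824) (0, 35.6384) (0, 18.9492)]  |A|=193.3627
9. ⊥bis P1·P8 via (13.29,40.94): [(18.0391, 23.6034) (7.9516, 35.0824) (0, 35.6384) (0, 18.9492)]  |A|=193.3627
10. ⊥bis P1·P9 via (18.275,18.185): [(18.0391, 23.6034) (7.9516, 35.0824) (0, 35.6384) (0, 18.9492)]  |A|=193.3627
11. canonical 4-gon: [(18.0391, 23.6034) (7.9516, 35.0824) (0, 35.6384) (0, 18.9492)]
12. shoelace: 193.3627

Area of P1's cell: 193.3627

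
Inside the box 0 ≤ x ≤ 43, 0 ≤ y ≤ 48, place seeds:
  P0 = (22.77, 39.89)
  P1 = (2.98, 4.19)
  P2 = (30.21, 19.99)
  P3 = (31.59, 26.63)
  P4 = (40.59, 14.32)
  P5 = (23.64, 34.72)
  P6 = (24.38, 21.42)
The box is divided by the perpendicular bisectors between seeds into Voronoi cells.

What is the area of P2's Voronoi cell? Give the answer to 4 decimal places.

Area of P2's cell: 164.5652

1. box [0,43]×[0,48]: [(0, 0) (43, 0) (43, 48) (0, 48)]
2. ⊥bis P2·P0 via (26.49,29.94): [(0, 20.0362) (0, 0) (43, 0) (43, 36.1126)]  |A|=1207.1989
3. ⊥bis P2·P1 via (16.595,12.09): [(9.8479, 23.718) (23.6101, 0) (43, 0) (43, 36.1126)]  |A|=828.5484
4. ⊥bis P2·P3 via (30.9,23.31): [(16.668, 26.2679) (9.8479, 23.718) (23.6101, 0) (43, 0) (43, 20.7952)]  |A|=626.8803
5. ⊥bis P2·P4 via (35.4,17.155): [(37.9606, 21.8426) (16.668, 26.2679) (9.8479, 23.718) (23.6101, 0) (26.0292, 0)]  |A|=389.1391
6. ⊥bis P2·P5 via (26.925,27.355): [(37.9606, 21.8426) (22.0021, 25.1593) (11.6824, 20.5564) (23.6101, 0) (26.0292, 0)]  |A|=358.0225
7. ⊥bis P2·P6 via (27.295,20.705): [(37.9606, 21.8426) (28.0778, 23.8965) (22.6305, 1.6883) (23.6101, 0) (26.0292, 0)]  |A|=164.5652
8. canonical 5-gon: [(37.9606, 21.8426) (28.0778, 23.8965) (22.6305, 1.6883) (23.6101, 0) (26.0292, 0)]
9. shoelace: 164.5652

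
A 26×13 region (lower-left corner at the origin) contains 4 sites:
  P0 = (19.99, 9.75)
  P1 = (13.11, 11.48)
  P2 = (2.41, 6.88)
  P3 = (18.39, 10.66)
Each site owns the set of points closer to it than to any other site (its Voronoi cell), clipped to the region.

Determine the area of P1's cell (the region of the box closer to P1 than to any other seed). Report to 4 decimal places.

Area of P1's cell: 79.5485

1. box [0,26]×[0,13]: [(0, 0) (26, 0) (26, 13) (0, 13)]
2. ⊥bis P1·P0 via (16.55,10.615): [(0, 0) (13.8808, 0) (17.1497, 13) (0, 13)]  |A|=201.6985
3. ⊥bis P1·P2 via (7.76,9.18): [(11.7065, 0) (13.8808, 0) (17.1497, 13) (6.1178, 13)]  |A|=85.8406
4. ⊥bis P1·P3 via (15.75,11.07): [(11.7065, 0) (13.8808, 0) (14.273, 1.5598) (16.0497, 13) (6.1178, 13)]  |A|=79.5485
5. canonical 5-gon: [(11.7065, 0) (13.8808, 0) (14.273, 1.5598) (16.0497, 13) (6.1178, 13)]
6. shoelace: 79.5485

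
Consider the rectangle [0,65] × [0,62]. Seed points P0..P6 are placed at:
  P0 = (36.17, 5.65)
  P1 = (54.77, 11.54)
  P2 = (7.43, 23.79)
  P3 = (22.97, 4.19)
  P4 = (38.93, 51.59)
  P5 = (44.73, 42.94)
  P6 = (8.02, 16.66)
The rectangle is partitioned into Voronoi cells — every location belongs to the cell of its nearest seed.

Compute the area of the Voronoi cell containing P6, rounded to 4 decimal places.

1. box [0,65]×[0,62]: [(0, 0) (65, 0) (65, 62) (0, 62)]
2. ⊥bis P6·P0 via (22.095,11.155): [(0, 0) (17.7321, 0) (41.9814, 62) (0, 62)]  |A|=1851.1189
3. ⊥bis P6·P1 via (31.395,14.1): [(0, 0) (17.7321, 0) (34.5639, 43.0352) (36.6409, 62) (0, 62)]  |A|=1800.4781
4. ⊥bis P6·P2 via (7.725,20.225): [(0, 19.5858) (0, 0) (17.7321, 0) (26.2417, 21.7572)]  |A|=449.8827
5. ⊥bis P6·P3 via (15.495,10.425): [(24.8514, 21.6422) (0, 19.5858) (0, 0) (6.7994, 0)]  |A|=316.9436
6. ⊥bis P6·P4 via (23.475,34.125): [(24.8514, 21.6422) (0, 19.5858) (0, 0) (6.7994, 0)]  |A|=316.9436
7. ⊥bis P6·P5 via (26.375,29.8): [(24.8514, 21.6422) (0, 19.5858) (0, 0) (6.7994, 0)]  |A|=316.9436
8. canonical 4-gon: [(24.8514, 21.6422) (0, 19.5858) (0, 0) (6.7994, 0)]
9. shoelace: 316.9436

Area of P6's cell: 316.9436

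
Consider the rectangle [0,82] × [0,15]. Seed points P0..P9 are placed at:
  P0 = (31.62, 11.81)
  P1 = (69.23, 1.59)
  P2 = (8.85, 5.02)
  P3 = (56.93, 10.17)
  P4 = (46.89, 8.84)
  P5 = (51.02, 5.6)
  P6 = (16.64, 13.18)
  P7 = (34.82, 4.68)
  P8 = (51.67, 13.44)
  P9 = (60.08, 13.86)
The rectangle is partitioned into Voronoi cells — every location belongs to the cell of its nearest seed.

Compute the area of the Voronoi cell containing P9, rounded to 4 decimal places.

1. box [0,82]×[0,15]: [(0, 0) (82, 0) (82, 15) (0, 15)]
2. ⊥bis P9·P0 via (45.85,12.835): [(46.7745, 0) (82, 0) (82, 15) (45.6941, 15)]  |A|=536.4857
3. ⊥bis P9·P1 via (64.655,7.725): [(46.7745, 0) (54.2959, 0) (74.4107, 15) (45.6941, 15)]  |A|=271.7849
4. ⊥bis P9·P2 via (34.465,9.44): [(46.7745, 0) (54.2959, 0) (74.4107, 15) (45.6941, 15)]  |A|=271.7849
5. ⊥bis P9·P3 via (58.505,12.015): [(64.0548, 7.2774) (74.4107, 15) (55.0083, 15)]  |A|=74.9184
6. ⊥bis P9·P4 via (53.485,11.35): [(64.0548, 7.2774) (74.4107, 15) (55.0083, 15)]  |A|=74.9184
7. ⊥bis P9·P5 via (55.55,9.73): [(64.0548, 7.2774) (74.4107, 15) (55.0083, 15)]  |A|=74.9184
8. ⊥bis P9·P6 via (38.36,13.52): [(64.0548, 7.2774) (74.4107, 15) (55.0083, 15)]  |A|=74.9184
9. ⊥bis P9·P7 via (47.45,9.27): [(64.0548, 7.2774) (74.4107, 15) (55.0083, 15)]  |A|=74.9184
10. ⊥bis P9·P8 via (55.875,13.65): [(55.8432, 14.2873) (64.0548, 7.2774) (74.4107, 15) (55.8076, 15)]  |A|=74.6336
11. canonical 4-gon: [(55.8432, 14.2873) (64.0548, 7.2774) (74.4107, 15) (55.8076, 15)]
12. shoelace: 74.6336

Area of P9's cell: 74.6336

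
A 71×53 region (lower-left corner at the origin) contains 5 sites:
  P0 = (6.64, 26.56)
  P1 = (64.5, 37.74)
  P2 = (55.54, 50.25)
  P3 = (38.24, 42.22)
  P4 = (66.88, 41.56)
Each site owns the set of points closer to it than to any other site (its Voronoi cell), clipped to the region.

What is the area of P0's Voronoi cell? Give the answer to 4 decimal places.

1. box [0,71]×[0,53]: [(0, 0) (71, 0) (71, 53) (0, 53)]
2. ⊥bis P0·P1 via (35.57,32.15): [(0, 0) (41.7822, 0) (31.5413, 53) (0, 53)]  |A|=1943.0712
3. ⊥bis P0·P2 via (31.09,38.405): [(0, 0) (41.7822, 0) (36.5318, 27.1721) (24.0193, 53) (0, 53)]  |A|=1845.9337
4. ⊥bis P0·P3 via (22.44,34.39): [(0, 0) (39.4826, 0) (13.2174, 53) (0, 53)]  |A|=1396.5523
5. ⊥bis P0·P4 via (36.76,34.06): [(0, 0) (39.4826, 0) (13.2174, 53) (0, 53)]  |A|=1396.5523
6. canonical 4-gon: [(0, 0) (39.4826, 0) (13.2174, 53) (0, 53)]
7. shoelace: 1396.5523

Area of P0's cell: 1396.5523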